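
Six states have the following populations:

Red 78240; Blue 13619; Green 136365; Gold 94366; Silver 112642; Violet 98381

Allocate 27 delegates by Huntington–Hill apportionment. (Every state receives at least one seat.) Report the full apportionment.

With divisor 20804: modified quotas Red 3.761, Blue 0.655, Green 6.555, Gold 4.536, Silver 5.414, Violet 4.729.
Geometric-mean thresholds: Red √(3·4)=3.464, Blue (min 1), Green √(6·7)=6.481, Gold √(4·5)=4.472, Silver √(5·6)=5.477, Violet √(4·5)=4.472.
Each quota rounded against its threshold gives Red 4, Blue 1, Green 7, Gold 5, Silver 5, Violet 5 (total 27).

Red=4; Blue=1; Green=7; Gold=5; Silver=5; Violet=5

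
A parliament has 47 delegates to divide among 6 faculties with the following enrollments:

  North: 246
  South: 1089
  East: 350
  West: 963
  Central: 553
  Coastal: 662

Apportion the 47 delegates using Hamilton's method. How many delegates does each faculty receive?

Total 3863; standard divisor 3863/47 ≈ 82.191.
Standard quotas: North 2.993, South 13.250, East 4.258, West 11.717, Central 6.728, Coastal 8.054.
Lower quotas: North 2, South 13, East 4, West 11, Central 6, Coastal 8 (sum 44, leaving 3 seats).
Remainders in descending order: North 0.993, Central 0.728, West 0.717, East 0.258, South 0.250, Coastal 0.054.
The surplus seats go to North, Central, West.

North=3, South=13, East=4, West=12, Central=7, Coastal=8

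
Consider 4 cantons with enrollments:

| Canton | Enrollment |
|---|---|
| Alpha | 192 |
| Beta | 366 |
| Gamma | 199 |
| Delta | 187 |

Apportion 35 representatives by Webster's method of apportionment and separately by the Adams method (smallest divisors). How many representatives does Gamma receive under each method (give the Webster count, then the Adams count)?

Webster: Alpha 7, Beta 14, Gamma 7, Delta 7.
Adams: Alpha 7, Beta 13, Gamma 8, Delta 7.
Gamma gets 7 under Webster and 8 under Adams.

7 and 8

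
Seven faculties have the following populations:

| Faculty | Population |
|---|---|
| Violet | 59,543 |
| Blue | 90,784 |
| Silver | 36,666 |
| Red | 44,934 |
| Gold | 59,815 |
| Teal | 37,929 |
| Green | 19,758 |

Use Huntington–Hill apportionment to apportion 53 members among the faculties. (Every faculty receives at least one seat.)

With divisor 6712: modified quotas Violet 8.871, Blue 13.526, Silver 5.463, Red 6.695, Gold 8.912, Teal 5.651, Green 2.944.
Geometric-mean thresholds: Violet √(8·9)=8.485, Blue √(13·14)=13.491, Silver √(5·6)=5.477, Red √(6·7)=6.481, Gold √(8·9)=8.485, Teal √(5·6)=5.477, Green √(2·3)=2.449.
Each quota rounded against its threshold gives Violet 9, Blue 14, Silver 5, Red 7, Gold 9, Teal 6, Green 3 (total 53).

Violet 9; Blue 14; Silver 5; Red 7; Gold 9; Teal 6; Green 3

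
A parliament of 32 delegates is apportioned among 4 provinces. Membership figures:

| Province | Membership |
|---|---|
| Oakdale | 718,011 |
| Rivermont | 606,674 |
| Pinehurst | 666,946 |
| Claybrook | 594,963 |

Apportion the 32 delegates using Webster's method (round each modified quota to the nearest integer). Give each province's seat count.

Standard divisor 2586594/32 ≈ 80831.062; standard quotas: Oakdale 8.883, Rivermont 7.505, Pinehurst 8.251, Claybrook 7.361.
Rounding to the nearest integer gives Oakdale 9, Rivermont 8, Pinehurst 8, Claybrook 7 — total 32, matching the house size, so no adjustment is needed.

Oakdale: 9; Rivermont: 8; Pinehurst: 8; Claybrook: 7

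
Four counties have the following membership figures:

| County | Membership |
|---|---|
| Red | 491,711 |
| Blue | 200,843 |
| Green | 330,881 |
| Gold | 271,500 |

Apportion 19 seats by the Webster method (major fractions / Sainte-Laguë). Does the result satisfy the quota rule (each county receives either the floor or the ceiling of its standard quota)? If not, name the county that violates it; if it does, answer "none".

none

Standard quotas: Red 7.215, Blue 2.947, Green 4.855, Gold 3.984.
Webster allocation: Red 7, Blue 3, Green 5, Gold 4.
Every allocation lies between the lower and upper quota.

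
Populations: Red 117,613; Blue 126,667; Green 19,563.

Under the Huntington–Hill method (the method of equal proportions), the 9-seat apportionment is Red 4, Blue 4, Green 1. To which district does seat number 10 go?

Priority for the next seat is population ÷ (√(s·(s+1))).
Priorities: Red 26299.066, Blue 28323.602, Green 13833.130.
Highest priority: Blue.

Blue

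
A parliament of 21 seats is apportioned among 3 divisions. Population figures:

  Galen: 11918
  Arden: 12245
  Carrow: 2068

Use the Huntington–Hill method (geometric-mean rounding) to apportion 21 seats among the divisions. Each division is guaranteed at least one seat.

Galen 9; Arden 10; Carrow 2

With divisor 1274: modified quotas Galen 9.355, Arden 9.611, Carrow 1.623.
Geometric-mean thresholds: Galen √(9·10)=9.487, Arden √(9·10)=9.487, Carrow √(1·2)=1.414.
Each quota rounded against its threshold gives Galen 9, Arden 10, Carrow 2 (total 21).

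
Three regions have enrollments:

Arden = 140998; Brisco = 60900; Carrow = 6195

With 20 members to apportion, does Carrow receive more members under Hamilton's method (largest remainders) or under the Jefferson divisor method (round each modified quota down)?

Hamilton: Arden 13, Brisco 6, Carrow 1.
Jefferson: Arden 14, Brisco 6, Carrow 0.
Carrow gets 1 under Hamilton and 0 under Jefferson.

Hamilton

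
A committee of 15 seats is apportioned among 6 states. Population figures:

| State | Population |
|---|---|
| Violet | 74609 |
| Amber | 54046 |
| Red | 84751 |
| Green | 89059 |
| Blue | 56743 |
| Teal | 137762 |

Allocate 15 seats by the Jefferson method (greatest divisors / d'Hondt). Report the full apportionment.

Violet 2, Amber 1, Red 3, Green 3, Blue 2, Teal 4

Standard divisor 496970/15 ≈ 33131.333; standard quotas: Violet 2.252, Amber 1.631, Red 2.558, Green 2.688, Blue 1.713, Teal 4.158.
Rounding down gives 2, 1, 2, 2, 1, 4 = 12 seats, so the divisor must be adjusted.
With modified divisor 27900: modified quotas Violet 2.674, Amber 1.937, Red 3.038, Green 3.192, Blue 2.034, Teal 4.938.
Rounding down: Violet 2, Amber 1, Red 3, Green 3, Blue 2, Teal 4 (total 15).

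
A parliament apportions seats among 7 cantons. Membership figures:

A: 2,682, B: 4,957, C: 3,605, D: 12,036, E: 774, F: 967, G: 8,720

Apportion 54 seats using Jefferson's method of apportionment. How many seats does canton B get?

8

Standard divisor 33741/54 ≈ 624.833; standard quotas: A 4.292, B 7.933, C 5.770, D 19.263, E 1.239, F 1.548, G 13.956.
Rounding down gives 4, 7, 5, 19, 1, 1, 13 = 50 seats, so the divisor must be adjusted.
With modified divisor 590: modified quotas A 4.546, B 8.402, C 6.110, D 20.400, E 1.312, F 1.639, G 14.780.
Rounding down: A 4, B 8, C 6, D 20, E 1, F 1, G 14 (total 54).
B receives 8.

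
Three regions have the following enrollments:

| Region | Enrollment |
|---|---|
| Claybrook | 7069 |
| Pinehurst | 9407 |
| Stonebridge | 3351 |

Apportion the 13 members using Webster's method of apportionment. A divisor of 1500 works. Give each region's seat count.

Claybrook=5; Pinehurst=6; Stonebridge=2

With modified divisor 1500: modified quotas Claybrook 4.713, Pinehurst 6.271, Stonebridge 2.234.
Rounding to the nearest integer: Claybrook 5, Pinehurst 6, Stonebridge 2 (total 13).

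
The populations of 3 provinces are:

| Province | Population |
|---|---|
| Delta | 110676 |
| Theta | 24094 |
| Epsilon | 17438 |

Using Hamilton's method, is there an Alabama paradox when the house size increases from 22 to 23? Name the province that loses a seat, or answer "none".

Epsilon

At 22 seats: Delta 16, Theta 3, Epsilon 3.
At 23 seats: Delta 17, Theta 4, Epsilon 2.
Epsilon drops from 3 to 2.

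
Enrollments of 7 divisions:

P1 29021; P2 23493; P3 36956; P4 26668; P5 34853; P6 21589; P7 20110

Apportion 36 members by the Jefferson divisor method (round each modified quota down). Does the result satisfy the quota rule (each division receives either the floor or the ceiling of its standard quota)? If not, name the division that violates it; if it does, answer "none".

Standard quotas: P1 5.422, P2 4.389, P3 6.904, P4 4.982, P5 6.512, P6 4.033, P7 3.757.
Jefferson allocation: P1 5, P2 4, P3 7, P4 5, P5 7, P6 4, P7 4.
Every allocation lies between the lower and upper quota.

none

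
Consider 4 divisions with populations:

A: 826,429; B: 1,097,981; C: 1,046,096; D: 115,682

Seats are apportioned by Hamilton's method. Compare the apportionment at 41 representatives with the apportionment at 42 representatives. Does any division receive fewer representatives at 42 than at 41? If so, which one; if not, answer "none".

none

At 41 seats: A 11, B 15, C 14, D 1.
At 42 seats: A 11, B 15, C 14, D 2.
No division's allocation decreased.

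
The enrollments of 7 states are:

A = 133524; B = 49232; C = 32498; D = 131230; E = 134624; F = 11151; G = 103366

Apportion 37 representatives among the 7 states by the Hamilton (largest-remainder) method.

Standard divisor: 595625 ÷ 37 ≈ 16097.973.
Standard quotas: A 8.2945, B 3.0583, C 2.0188, D 8.1520, E 8.3628, F 0.6927, G 6.4211.
Lower quotas: A 8, B 3, C 2, D 8, E 8, F 0, G 6 (sum 35, leaving 2 seats).
Remainders in descending order: F 0.6927, G 0.4211, E 0.3628, A 0.2945, D 0.1520, B 0.0583, C 0.0188.
The surplus seats go to F, G.

A=8; B=3; C=2; D=8; E=8; F=1; G=7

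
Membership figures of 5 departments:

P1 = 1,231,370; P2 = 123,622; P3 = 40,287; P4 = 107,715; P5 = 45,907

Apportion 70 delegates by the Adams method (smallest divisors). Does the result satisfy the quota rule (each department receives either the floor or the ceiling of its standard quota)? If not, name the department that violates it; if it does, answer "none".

P1

Standard quotas: P1 55.650, P2 5.587, P3 1.821, P4 4.868, P5 2.075.
Adams allocation: P1 54, P2 6, P3 2, P4 5, P5 3.
P1 has quota 55.650 (lower 55, upper 56) but receives 54 — outside the quota interval.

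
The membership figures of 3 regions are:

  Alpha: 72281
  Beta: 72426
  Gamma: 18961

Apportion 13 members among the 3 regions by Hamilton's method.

Total 163668; standard divisor 163668/13 ≈ 12589.846.
Standard quotas: Alpha 5.7412, Beta 5.7527, Gamma 1.5061.
Lower quotas: Alpha 5, Beta 5, Gamma 1 (sum 11, leaving 2 seats).
Remainders in descending order: Beta 0.7527, Alpha 0.7412, Gamma 0.5061.
The surplus seats go to Beta, Alpha.

Alpha 6; Beta 6; Gamma 1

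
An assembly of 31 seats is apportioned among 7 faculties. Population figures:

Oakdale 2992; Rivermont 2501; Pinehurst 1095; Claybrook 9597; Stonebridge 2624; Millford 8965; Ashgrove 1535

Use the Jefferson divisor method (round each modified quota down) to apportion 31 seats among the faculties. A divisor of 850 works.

With modified divisor 850: modified quotas Oakdale 3.520, Rivermont 2.942, Pinehurst 1.288, Claybrook 11.291, Stonebridge 3.087, Millford 10.547, Ashgrove 1.806.
Rounding down: Oakdale 3, Rivermont 2, Pinehurst 1, Claybrook 11, Stonebridge 3, Millford 10, Ashgrove 1 (total 31).

Oakdale 3, Rivermont 2, Pinehurst 1, Claybrook 11, Stonebridge 3, Millford 10, Ashgrove 1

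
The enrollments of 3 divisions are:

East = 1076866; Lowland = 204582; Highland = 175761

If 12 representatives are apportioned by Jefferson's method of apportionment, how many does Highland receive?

1

Standard divisor 1457209/12 ≈ 121434.083; standard quotas: East 8.868, Lowland 1.685, Highland 1.447.
Rounding down gives 8, 1, 1 = 10 seats, so the divisor must be adjusted.
With modified divisor 105000: modified quotas East 10.256, Lowland 1.948, Highland 1.674.
Rounding down: East 10, Lowland 1, Highland 1 (total 12).
Highland receives 1.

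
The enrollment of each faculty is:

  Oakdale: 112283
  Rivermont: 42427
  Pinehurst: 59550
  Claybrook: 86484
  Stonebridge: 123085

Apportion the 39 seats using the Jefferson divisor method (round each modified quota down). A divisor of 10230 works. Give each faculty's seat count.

Oakdale=10, Rivermont=4, Pinehurst=5, Claybrook=8, Stonebridge=12

With modified divisor 10230: modified quotas Oakdale 10.976, Rivermont 4.147, Pinehurst 5.821, Claybrook 8.454, Stonebridge 12.032.
Rounding down: Oakdale 10, Rivermont 4, Pinehurst 5, Claybrook 8, Stonebridge 12 (total 39).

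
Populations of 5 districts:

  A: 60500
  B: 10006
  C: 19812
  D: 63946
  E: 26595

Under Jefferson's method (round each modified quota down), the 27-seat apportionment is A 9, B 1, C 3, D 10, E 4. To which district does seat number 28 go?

Priority for the next seat is population ÷ (current seats + 1).
Priorities: A 6050.000, B 5003.000, C 4953.000, D 5813.273, E 5319.000.
Highest priority: A.

A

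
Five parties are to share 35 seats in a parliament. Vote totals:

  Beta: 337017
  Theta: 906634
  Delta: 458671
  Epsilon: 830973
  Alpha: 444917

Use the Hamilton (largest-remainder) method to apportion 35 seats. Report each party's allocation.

Beta 4; Theta 11; Delta 5; Epsilon 10; Alpha 5

The standard divisor is 2978212/35 ≈ 85091.771.
Standard quotas: Beta 3.9606, Theta 10.6548, Delta 5.3903, Epsilon 9.7656, Alpha 5.2287.
Lower quotas: Beta 3, Theta 10, Delta 5, Epsilon 9, Alpha 5 (sum 32, leaving 3 seats).
Remainders in descending order: Beta 0.9606, Epsilon 0.7656, Theta 0.6548, Delta 0.3903, Alpha 0.2287.
Largest remainders: Beta, Epsilon, Theta receive the extra seats.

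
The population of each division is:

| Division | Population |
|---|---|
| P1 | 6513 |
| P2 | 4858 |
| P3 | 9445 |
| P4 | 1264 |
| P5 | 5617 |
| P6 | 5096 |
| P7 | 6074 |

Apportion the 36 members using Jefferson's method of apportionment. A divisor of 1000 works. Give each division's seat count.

P1 6, P2 4, P3 9, P4 1, P5 5, P6 5, P7 6

With modified divisor 1000: modified quotas P1 6.513, P2 4.858, P3 9.445, P4 1.264, P5 5.617, P6 5.096, P7 6.074.
Rounding down: P1 6, P2 4, P3 9, P4 1, P5 5, P6 5, P7 6 (total 36).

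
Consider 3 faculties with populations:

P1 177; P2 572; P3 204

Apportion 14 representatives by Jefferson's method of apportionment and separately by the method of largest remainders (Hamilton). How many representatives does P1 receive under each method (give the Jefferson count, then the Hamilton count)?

Jefferson: P1 2, P2 9, P3 3.
Hamilton: P1 3, P2 8, P3 3.
P1 gets 2 under Jefferson and 3 under Hamilton.

2 and 3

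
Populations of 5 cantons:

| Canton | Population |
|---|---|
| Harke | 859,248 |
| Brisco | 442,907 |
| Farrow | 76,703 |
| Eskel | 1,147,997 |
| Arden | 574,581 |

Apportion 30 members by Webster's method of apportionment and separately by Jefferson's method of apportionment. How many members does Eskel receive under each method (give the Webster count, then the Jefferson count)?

11 and 12

Webster: Harke 8, Brisco 4, Farrow 1, Eskel 11, Arden 6.
Jefferson: Harke 8, Brisco 4, Farrow 0, Eskel 12, Arden 6.
Eskel gets 11 under Webster and 12 under Jefferson.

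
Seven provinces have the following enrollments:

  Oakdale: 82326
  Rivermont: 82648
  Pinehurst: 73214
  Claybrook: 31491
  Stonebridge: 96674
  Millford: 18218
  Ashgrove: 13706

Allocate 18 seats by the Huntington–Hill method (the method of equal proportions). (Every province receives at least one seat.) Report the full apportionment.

Oakdale=4, Rivermont=4, Pinehurst=3, Claybrook=1, Stonebridge=4, Millford=1, Ashgrove=1

With divisor 23016: modified quotas Oakdale 3.577, Rivermont 3.591, Pinehurst 3.181, Claybrook 1.368, Stonebridge 4.200, Millford 0.792, Ashgrove 0.595.
Geometric-mean thresholds: Oakdale √(3·4)=3.464, Rivermont √(3·4)=3.464, Pinehurst √(3·4)=3.464, Claybrook √(1·2)=1.414, Stonebridge √(4·5)=4.472, Millford (min 1), Ashgrove (min 1).
Each quota rounded against its threshold gives Oakdale 4, Rivermont 4, Pinehurst 3, Claybrook 1, Stonebridge 4, Millford 1, Ashgrove 1 (total 18).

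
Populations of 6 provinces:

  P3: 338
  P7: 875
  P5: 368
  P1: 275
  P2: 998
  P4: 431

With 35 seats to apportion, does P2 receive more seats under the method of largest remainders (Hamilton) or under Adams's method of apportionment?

Hamilton

Hamilton: P3 4, P7 9, P5 4, P1 3, P2 11, P4 4.
Adams: P3 4, P7 9, P5 4, P1 3, P2 10, P4 5.
P2 gets 11 under Hamilton and 10 under Adams.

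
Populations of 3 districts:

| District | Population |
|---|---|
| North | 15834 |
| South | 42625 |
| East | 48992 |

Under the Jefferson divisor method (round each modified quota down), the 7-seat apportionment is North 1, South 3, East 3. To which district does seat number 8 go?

East

Priority for the next seat is population ÷ (current seats + 1).
Priorities: North 7917.000, South 10656.250, East 12248.000.
Highest priority: East.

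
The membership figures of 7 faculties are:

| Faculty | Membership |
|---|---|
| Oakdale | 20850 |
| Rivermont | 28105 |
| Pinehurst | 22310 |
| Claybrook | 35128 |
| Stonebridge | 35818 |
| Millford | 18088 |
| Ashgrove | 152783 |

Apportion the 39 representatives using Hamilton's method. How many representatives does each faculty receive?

Oakdale=3, Rivermont=4, Pinehurst=3, Claybrook=4, Stonebridge=4, Millford=2, Ashgrove=19

Standard divisor: 313082 ÷ 39 ≈ 8027.744.
Standard quotas: Oakdale 2.5972, Rivermont 3.5010, Pinehurst 2.7791, Claybrook 4.3758, Stonebridge 4.4618, Millford 2.2532, Ashgrove 19.0319.
Lower quotas: Oakdale 2, Rivermont 3, Pinehurst 2, Claybrook 4, Stonebridge 4, Millford 2, Ashgrove 19 (sum 36, leaving 3 seats).
Remainders in descending order: Pinehurst 0.7791, Oakdale 0.5972, Rivermont 0.5010, Stonebridge 0.4618, Claybrook 0.3758, Millford 0.2532, Ashgrove 0.0319.
The surplus seats go to Pinehurst, Oakdale, Rivermont.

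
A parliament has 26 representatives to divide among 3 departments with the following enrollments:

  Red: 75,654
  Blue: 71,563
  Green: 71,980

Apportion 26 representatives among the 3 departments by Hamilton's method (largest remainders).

Red 9, Blue 8, Green 9

Standard divisor: 219197 ÷ 26 ≈ 8430.654.
Standard quotas: Red 8.9737, Blue 8.4884, Green 8.5379.
Lower quotas: Red 8, Blue 8, Green 8 (sum 24, leaving 2 seats).
Remainders in descending order: Red 0.9737, Green 0.5379, Blue 0.4884.
The surplus seats go to Red, Green.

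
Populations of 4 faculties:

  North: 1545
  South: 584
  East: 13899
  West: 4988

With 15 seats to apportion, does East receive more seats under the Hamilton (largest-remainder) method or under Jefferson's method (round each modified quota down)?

Jefferson

Hamilton: North 1, South 0, East 10, West 4.
Jefferson: North 1, South 0, East 11, West 3.
East gets 10 under Hamilton and 11 under Jefferson.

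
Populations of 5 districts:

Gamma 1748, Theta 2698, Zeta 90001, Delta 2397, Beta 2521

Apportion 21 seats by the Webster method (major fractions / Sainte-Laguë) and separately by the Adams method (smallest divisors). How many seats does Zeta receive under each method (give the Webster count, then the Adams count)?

19 and 17

Webster: Gamma 0, Theta 1, Zeta 19, Delta 0, Beta 1.
Adams: Gamma 1, Theta 1, Zeta 17, Delta 1, Beta 1.
Zeta gets 19 under Webster and 17 under Adams.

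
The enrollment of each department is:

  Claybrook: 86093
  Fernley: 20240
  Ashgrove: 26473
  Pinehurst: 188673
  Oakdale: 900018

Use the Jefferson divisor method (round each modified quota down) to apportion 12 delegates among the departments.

Claybrook: 0, Fernley: 0, Ashgrove: 0, Pinehurst: 2, Oakdale: 10

Standard divisor 1221497/12 ≈ 101791.417; standard quotas: Claybrook 0.846, Fernley 0.199, Ashgrove 0.260, Pinehurst 1.854, Oakdale 8.842.
Rounding down gives 0, 0, 0, 1, 8 = 9 seats, so the divisor must be adjusted.
With modified divisor 88000: modified quotas Claybrook 0.978, Fernley 0.230, Ashgrove 0.301, Pinehurst 2.144, Oakdale 10.227.
Rounding down: Claybrook 0, Fernley 0, Ashgrove 0, Pinehurst 2, Oakdale 10 (total 12).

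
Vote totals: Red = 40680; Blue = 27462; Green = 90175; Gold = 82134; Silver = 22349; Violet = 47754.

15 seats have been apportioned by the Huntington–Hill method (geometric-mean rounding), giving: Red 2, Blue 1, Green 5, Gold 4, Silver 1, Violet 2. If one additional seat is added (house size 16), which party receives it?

Violet

Priority for the next seat is population ÷ (√(s·(s+1))).
Priorities: Red 16607.540, Blue 19418.566, Green 16463.627, Gold 18365.721, Silver 15803.129, Violet 19495.489.
Highest priority: Violet.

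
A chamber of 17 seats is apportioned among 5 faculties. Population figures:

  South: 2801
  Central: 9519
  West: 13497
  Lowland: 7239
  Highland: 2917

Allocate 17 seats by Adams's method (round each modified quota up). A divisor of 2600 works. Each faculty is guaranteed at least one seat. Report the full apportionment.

With modified divisor 2600: modified quotas South 1.077, Central 3.661, West 5.191, Lowland 2.784, Highland 1.122.
Rounding up: South 2, Central 4, West 6, Lowland 3, Highland 2 (total 17).

South 2, Central 4, West 6, Lowland 3, Highland 2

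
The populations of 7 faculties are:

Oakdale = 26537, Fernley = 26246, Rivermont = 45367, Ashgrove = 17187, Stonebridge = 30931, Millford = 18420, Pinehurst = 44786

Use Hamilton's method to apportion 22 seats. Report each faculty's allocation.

Total 209474; standard divisor 209474/22 ≈ 9521.545.
Standard quotas: Oakdale 2.7870, Fernley 2.7565, Rivermont 4.7647, Ashgrove 1.8051, Stonebridge 3.2485, Millford 1.9346, Pinehurst 4.7036.
Lower quotas: Oakdale 2, Fernley 2, Rivermont 4, Ashgrove 1, Stonebridge 3, Millford 1, Pinehurst 4 (sum 17, leaving 5 seats).
Remainders in descending order: Millford 0.9346, Ashgrove 0.8051, Oakdale 0.7870, Rivermont 0.7647, Fernley 0.7565, Pinehurst 0.7036, Stonebridge 0.2485.
The surplus seats go to Millford, Ashgrove, Oakdale, Rivermont, Fernley.

Oakdale: 3; Fernley: 3; Rivermont: 5; Ashgrove: 2; Stonebridge: 3; Millford: 2; Pinehurst: 4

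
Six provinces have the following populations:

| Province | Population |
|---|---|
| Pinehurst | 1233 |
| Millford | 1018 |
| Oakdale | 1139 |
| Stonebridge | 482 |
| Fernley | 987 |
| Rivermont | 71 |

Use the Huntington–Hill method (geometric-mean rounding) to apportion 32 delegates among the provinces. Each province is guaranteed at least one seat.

Pinehurst 8, Millford 7, Oakdale 7, Stonebridge 3, Fernley 6, Rivermont 1

With divisor 155: modified quotas Pinehurst 7.955, Millford 6.568, Oakdale 7.348, Stonebridge 3.110, Fernley 6.368, Rivermont 0.458.
Geometric-mean thresholds: Pinehurst √(7·8)=7.483, Millford √(6·7)=6.481, Oakdale √(7·8)=7.483, Stonebridge √(3·4)=3.464, Fernley √(6·7)=6.481, Rivermont (min 1).
Each quota rounded against its threshold gives Pinehurst 8, Millford 7, Oakdale 7, Stonebridge 3, Fernley 6, Rivermont 1 (total 32).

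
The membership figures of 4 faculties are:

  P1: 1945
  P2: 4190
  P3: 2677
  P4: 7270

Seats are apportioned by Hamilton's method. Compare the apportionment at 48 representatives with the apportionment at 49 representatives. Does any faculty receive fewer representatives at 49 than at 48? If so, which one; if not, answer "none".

At 48 seats: P1 6, P2 12, P3 8, P4 22.
At 49 seats: P1 6, P2 13, P3 8, P4 22.
No faculty's allocation decreased.

none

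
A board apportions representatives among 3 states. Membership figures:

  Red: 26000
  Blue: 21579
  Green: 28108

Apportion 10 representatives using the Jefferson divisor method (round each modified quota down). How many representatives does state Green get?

4

Standard divisor 75687/10 ≈ 7568.7; standard quotas: Red 3.435, Blue 2.851, Green 3.714.
Rounding down gives 3, 2, 3 = 8 seats, so the divisor must be adjusted.
With modified divisor 6800: modified quotas Red 3.824, Blue 3.173, Green 4.134.
Rounding down: Red 3, Blue 3, Green 4 (total 10).
Green receives 4.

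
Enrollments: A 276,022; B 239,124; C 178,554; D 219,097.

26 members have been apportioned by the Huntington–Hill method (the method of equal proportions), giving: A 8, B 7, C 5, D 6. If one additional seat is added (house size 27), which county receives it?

Priority for the next seat is population ÷ (√(s·(s+1))).
Priorities: A 32529.505, B 31954.289, C 32599.351, D 33807.401.
Highest priority: D.

D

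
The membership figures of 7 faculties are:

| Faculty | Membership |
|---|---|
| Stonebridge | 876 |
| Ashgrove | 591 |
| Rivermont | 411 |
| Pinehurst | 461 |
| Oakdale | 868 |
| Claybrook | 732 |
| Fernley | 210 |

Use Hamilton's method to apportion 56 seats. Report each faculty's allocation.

Stonebridge=12, Ashgrove=8, Rivermont=5, Pinehurst=6, Oakdale=12, Claybrook=10, Fernley=3

Standard divisor: 4149 ÷ 56 ≈ 74.089.
Standard quotas: Stonebridge 11.824, Ashgrove 7.977, Rivermont 5.547, Pinehurst 6.222, Oakdale 11.716, Claybrook 9.880, Fernley 2.834.
Lower quotas: Stonebridge 11, Ashgrove 7, Rivermont 5, Pinehurst 6, Oakdale 11, Claybrook 9, Fernley 2 (sum 51, leaving 5 seats).
Remainders in descending order: Ashgrove 0.977, Claybrook 0.880, Fernley 0.834, Stonebridge 0.824, Oakdale 0.716, Rivermont 0.547, Pinehurst 0.222.
The surplus seats go to Ashgrove, Claybrook, Fernley, Stonebridge, Oakdale.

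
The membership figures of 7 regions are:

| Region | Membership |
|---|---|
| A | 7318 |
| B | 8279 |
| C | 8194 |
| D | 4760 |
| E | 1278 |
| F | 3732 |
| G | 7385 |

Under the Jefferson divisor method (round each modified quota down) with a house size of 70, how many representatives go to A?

Standard divisor 40946/70 ≈ 584.943; standard quotas: A 12.511, B 14.154, C 14.008, D 8.138, E 2.185, F 6.380, G 12.625.
Rounding down gives 12, 14, 14, 8, 2, 6, 12 = 68 seats, so the divisor must be adjusted.
With modified divisor 560: modified quotas A 13.068, B 14.784, C 14.632, D 8.500, E 2.282, F 6.664, G 13.188.
Rounding down: A 13, B 14, C 14, D 8, E 2, F 6, G 13 (total 70).
A receives 13.

13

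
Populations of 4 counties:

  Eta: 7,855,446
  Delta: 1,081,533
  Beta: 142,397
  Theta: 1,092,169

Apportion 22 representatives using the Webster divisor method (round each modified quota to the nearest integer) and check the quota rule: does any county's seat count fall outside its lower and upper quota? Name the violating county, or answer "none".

Standard quotas: Eta 16.991, Delta 2.339, Beta 0.308, Theta 2.362.
Webster allocation: Eta 18, Delta 2, Beta 0, Theta 2.
Eta has quota 16.991 (lower 16, upper 17) but receives 18 — outside the quota interval.

Eta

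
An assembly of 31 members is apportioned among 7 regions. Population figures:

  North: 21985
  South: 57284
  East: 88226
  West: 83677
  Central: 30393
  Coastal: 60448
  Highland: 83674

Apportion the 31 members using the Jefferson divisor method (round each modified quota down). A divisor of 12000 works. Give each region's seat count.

North 1; South 4; East 7; West 6; Central 2; Coastal 5; Highland 6

With modified divisor 12000: modified quotas North 1.832, South 4.774, East 7.352, West 6.973, Central 2.533, Coastal 5.037, Highland 6.973.
Rounding down: North 1, South 4, East 7, West 6, Central 2, Coastal 5, Highland 6 (total 31).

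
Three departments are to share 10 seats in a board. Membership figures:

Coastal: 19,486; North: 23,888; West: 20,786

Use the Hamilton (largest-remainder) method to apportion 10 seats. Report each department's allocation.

The standard divisor is 64160/10 = 6416.
Standard quotas: Coastal 3.0371, North 3.7232, West 3.2397.
Lower quotas: Coastal 3, North 3, West 3 (sum 9, leaving 1 seat).
Remainders in descending order: North 0.7232, West 0.2397, Coastal 0.0371.
The surplus seat goes to North.

Coastal 3, North 4, West 3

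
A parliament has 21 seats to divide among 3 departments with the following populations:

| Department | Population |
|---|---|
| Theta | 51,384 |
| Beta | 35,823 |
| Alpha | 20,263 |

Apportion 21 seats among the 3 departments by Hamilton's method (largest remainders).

Theta 10; Beta 7; Alpha 4

The standard divisor is 107470/21 ≈ 5117.619.
Standard quotas: Theta 10.0406, Beta 6.9999, Alpha 3.9595.
Lower quotas: Theta 10, Beta 6, Alpha 3 (sum 19, leaving 2 seats).
Remainders in descending order: Beta 0.9999, Alpha 0.9595, Theta 0.0406.
Largest remainders: Beta, Alpha receive the extra seats.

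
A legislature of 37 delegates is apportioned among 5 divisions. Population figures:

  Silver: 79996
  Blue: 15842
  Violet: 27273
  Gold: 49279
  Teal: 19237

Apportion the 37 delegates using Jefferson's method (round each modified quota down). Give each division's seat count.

Standard divisor 191627/37 ≈ 5179.108; standard quotas: Silver 15.446, Blue 3.059, Violet 5.266, Gold 9.515, Teal 3.714.
Rounding down gives 15, 3, 5, 9, 3 = 35 seats, so the divisor must be adjusted.
With modified divisor 4900: modified quotas Silver 16.326, Blue 3.233, Violet 5.566, Gold 10.057, Teal 3.926.
Rounding down: Silver 16, Blue 3, Violet 5, Gold 10, Teal 3 (total 37).

Silver: 16, Blue: 3, Violet: 5, Gold: 10, Teal: 3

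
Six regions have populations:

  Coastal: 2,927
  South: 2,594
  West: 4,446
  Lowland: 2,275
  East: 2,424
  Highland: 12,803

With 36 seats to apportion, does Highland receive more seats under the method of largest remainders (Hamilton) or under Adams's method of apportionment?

Hamilton: Coastal 4, South 3, West 6, Lowland 3, East 3, Highland 17.
Adams: Coastal 4, South 4, West 6, Lowland 3, East 3, Highland 16.
Highland gets 17 under Hamilton and 16 under Adams.

Hamilton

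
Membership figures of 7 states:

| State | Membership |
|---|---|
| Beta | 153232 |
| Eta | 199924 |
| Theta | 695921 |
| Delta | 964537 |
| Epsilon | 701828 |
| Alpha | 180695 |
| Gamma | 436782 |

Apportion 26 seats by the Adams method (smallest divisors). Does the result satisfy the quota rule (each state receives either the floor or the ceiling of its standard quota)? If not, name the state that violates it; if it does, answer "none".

none

Standard quotas: Beta 1.195, Eta 1.560, Theta 5.429, Delta 7.524, Epsilon 5.475, Alpha 1.410, Gamma 3.407.
Adams allocation: Beta 2, Eta 2, Theta 5, Delta 7, Epsilon 5, Alpha 2, Gamma 3.
Every allocation lies between the lower and upper quota.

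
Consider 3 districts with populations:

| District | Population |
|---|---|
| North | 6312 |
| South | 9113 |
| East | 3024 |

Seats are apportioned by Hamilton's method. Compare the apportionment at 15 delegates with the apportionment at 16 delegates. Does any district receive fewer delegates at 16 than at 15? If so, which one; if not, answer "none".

none

At 15 seats: North 5, South 7, East 3.
At 16 seats: North 5, South 8, East 3.
No district's allocation decreased.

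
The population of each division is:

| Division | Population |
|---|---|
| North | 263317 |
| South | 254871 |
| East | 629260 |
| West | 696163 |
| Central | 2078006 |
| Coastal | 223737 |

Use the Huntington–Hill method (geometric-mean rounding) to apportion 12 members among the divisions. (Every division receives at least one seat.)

With divisor 412172: modified quotas North 0.639, South 0.618, East 1.527, West 1.689, Central 5.042, Coastal 0.543.
Geometric-mean thresholds: North (min 1), South (min 1), East √(1·2)=1.414, West √(1·2)=1.414, Central √(5·6)=5.477, Coastal (min 1).
Each quota rounded against its threshold gives North 1, South 1, East 2, West 2, Central 5, Coastal 1 (total 12).

North: 1, South: 1, East: 2, West: 2, Central: 5, Coastal: 1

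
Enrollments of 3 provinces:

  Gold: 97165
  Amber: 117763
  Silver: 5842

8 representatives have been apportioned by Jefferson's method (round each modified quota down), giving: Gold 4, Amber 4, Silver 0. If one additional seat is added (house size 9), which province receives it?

Priority for the next seat is population ÷ (current seats + 1).
Priorities: Gold 19433.000, Amber 23552.600, Silver 5842.000.
Highest priority: Amber.

Amber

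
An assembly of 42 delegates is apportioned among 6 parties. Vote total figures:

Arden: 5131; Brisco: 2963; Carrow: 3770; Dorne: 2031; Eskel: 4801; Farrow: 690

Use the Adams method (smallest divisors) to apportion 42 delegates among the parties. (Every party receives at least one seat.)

Standard divisor 19386/42 ≈ 461.571; standard quotas: Arden 11.116, Brisco 6.419, Carrow 8.168, Dorne 4.400, Eskel 10.401, Farrow 1.495.
Rounding up gives 12, 7, 9, 5, 11, 2 = 46 seats, so the divisor must be adjusted.
With modified divisor 500: modified quotas Arden 10.262, Brisco 5.926, Carrow 7.540, Dorne 4.062, Eskel 9.602, Farrow 1.380.
Rounding up: Arden 11, Brisco 6, Carrow 8, Dorne 5, Eskel 10, Farrow 2 (total 42).

Arden=11, Brisco=6, Carrow=8, Dorne=5, Eskel=10, Farrow=2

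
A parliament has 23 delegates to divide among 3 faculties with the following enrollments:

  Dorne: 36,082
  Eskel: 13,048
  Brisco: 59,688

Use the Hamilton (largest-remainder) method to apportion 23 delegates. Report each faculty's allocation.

The standard divisor is 108818/23 ≈ 4731.217.
Standard quotas: Dorne 7.6264, Eskel 2.7579, Brisco 12.6158.
Lower quotas: Dorne 7, Eskel 2, Brisco 12 (sum 21, leaving 2 seats).
Remainders in descending order: Eskel 0.7579, Dorne 0.6264, Brisco 0.6158.
Largest remainders: Eskel, Dorne receive the extra seats.

Dorne: 8, Eskel: 3, Brisco: 12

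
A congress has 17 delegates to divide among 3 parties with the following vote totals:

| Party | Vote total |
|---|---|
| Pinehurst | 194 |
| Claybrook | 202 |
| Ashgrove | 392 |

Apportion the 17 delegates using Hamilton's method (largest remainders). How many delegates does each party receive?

Pinehurst 4; Claybrook 4; Ashgrove 9

Total 788; standard divisor 788/17 ≈ 46.353.
Standard quotas: Pinehurst 4.185, Claybrook 4.358, Ashgrove 8.457.
Lower quotas: Pinehurst 4, Claybrook 4, Ashgrove 8 (sum 16, leaving 1 seat).
Remainders in descending order: Ashgrove 0.457, Claybrook 0.358, Pinehurst 0.185.
The surplus seat goes to Ashgrove.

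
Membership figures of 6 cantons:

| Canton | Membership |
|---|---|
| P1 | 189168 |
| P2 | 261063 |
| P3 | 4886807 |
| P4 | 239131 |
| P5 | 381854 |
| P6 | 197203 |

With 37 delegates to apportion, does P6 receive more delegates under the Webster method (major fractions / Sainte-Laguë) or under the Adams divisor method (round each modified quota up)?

Webster: P1 1, P2 2, P3 30, P4 1, P5 2, P6 1.
Adams: P1 2, P2 2, P3 26, P4 2, P5 3, P6 2.
P6 gets 1 under Webster and 2 under Adams.

Adams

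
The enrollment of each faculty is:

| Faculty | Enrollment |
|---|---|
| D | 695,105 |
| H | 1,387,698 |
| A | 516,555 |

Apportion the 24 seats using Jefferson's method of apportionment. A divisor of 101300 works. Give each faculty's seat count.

With modified divisor 101300: modified quotas D 6.862, H 13.699, A 5.099.
Rounding down: D 6, H 13, A 5 (total 24).

D=6, H=13, A=5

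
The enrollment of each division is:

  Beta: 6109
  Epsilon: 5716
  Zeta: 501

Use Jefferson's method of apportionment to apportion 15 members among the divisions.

Beta=8, Epsilon=7, Zeta=0

Standard divisor 12326/15 ≈ 821.733; standard quotas: Beta 7.434, Epsilon 6.956, Zeta 0.610.
Rounding down gives 7, 6, 0 = 13 seats, so the divisor must be adjusted.
With modified divisor 740: modified quotas Beta 8.255, Epsilon 7.724, Zeta 0.677.
Rounding down: Beta 8, Epsilon 7, Zeta 0 (total 15).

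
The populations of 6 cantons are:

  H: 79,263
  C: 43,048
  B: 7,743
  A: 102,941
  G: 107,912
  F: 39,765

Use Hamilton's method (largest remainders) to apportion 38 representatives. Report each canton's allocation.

H 8, C 4, B 1, A 10, G 11, F 4

Standard divisor: 380672 ÷ 38 ≈ 10017.684.
Standard quotas: H 7.9123, C 4.2972, B 0.7729, A 10.2759, G 10.7722, F 3.9695.
Lower quotas: H 7, C 4, B 0, A 10, G 10, F 3 (sum 34, leaving 4 seats).
Remainders in descending order: F 0.9695, H 0.9123, B 0.7729, G 0.7722, C 0.2972, A 0.2759.
The surplus seats go to F, H, B, G.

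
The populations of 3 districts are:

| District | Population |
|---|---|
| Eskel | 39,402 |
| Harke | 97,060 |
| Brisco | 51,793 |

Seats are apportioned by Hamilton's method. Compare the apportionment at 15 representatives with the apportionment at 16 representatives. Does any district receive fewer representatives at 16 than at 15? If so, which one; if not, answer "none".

none

At 15 seats: Eskel 3, Harke 8, Brisco 4.
At 16 seats: Eskel 3, Harke 8, Brisco 5.
No district's allocation decreased.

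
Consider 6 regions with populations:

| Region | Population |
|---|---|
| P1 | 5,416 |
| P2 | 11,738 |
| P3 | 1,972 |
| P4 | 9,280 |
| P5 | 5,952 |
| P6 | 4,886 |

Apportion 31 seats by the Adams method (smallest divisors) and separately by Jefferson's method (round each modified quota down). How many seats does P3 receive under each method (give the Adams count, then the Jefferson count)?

Adams: P1 4, P2 9, P3 2, P4 7, P5 5, P6 4.
Jefferson: P1 4, P2 10, P3 1, P4 7, P5 5, P6 4.
P3 gets 2 under Adams and 1 under Jefferson.

2 and 1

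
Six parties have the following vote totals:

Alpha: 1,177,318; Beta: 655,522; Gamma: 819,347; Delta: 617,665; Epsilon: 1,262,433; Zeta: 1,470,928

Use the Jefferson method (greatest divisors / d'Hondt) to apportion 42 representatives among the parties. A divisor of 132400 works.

With modified divisor 132400: modified quotas Alpha 8.892, Beta 4.951, Gamma 6.188, Delta 4.665, Epsilon 9.535, Zeta 11.110.
Rounding down: Alpha 8, Beta 4, Gamma 6, Delta 4, Epsilon 9, Zeta 11 (total 42).

Alpha 8; Beta 4; Gamma 6; Delta 4; Epsilon 9; Zeta 11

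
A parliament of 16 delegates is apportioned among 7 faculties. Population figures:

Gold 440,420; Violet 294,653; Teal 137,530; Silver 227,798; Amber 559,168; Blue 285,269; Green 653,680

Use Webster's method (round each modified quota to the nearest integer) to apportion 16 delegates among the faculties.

Standard divisor 2598518/16 ≈ 162407.375; standard quotas: Gold 2.712, Violet 1.814, Teal 0.847, Silver 1.403, Amber 3.443, Blue 1.757, Green 4.025.
Rounding to the nearest integer gives Gold 3, Violet 2, Teal 1, Silver 1, Amber 3, Blue 2, Green 4 — total 16, matching the house size, so no adjustment is needed.

Gold 3, Violet 2, Teal 1, Silver 1, Amber 3, Blue 2, Green 4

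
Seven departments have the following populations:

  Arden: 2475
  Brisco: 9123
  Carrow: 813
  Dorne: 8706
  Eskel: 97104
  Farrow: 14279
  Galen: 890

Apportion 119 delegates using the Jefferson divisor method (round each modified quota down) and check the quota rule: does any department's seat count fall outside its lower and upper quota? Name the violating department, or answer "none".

Standard quotas: Arden 2.208, Brisco 8.139, Carrow 0.725, Dorne 7.767, Eskel 86.629, Farrow 12.739, Galen 0.794.
Jefferson allocation: Arden 2, Brisco 8, Carrow 0, Dorne 7, Eskel 89, Farrow 13, Galen 0.
Eskel has quota 86.629 (lower 86, upper 87) but receives 89 — outside the quota interval.

Eskel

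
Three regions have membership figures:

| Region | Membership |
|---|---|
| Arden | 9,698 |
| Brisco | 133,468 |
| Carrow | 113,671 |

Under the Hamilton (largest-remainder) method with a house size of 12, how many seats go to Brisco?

Total 256837; standard divisor 256837/12 ≈ 21403.083.
Standard quotas: Arden 0.4531, Brisco 6.2359, Carrow 5.3110.
Lower quotas: Arden 0, Brisco 6, Carrow 5 (sum 11, leaving 1 seat).
Remainders in descending order: Arden 0.4531, Carrow 0.3110, Brisco 0.2359.
The surplus seat goes to Arden.
Brisco receives 6.

6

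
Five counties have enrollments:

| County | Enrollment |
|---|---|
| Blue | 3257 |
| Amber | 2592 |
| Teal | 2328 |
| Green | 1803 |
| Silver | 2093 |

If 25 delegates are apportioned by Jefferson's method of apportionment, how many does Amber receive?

5

Standard divisor 12073/25 ≈ 482.92; standard quotas: Blue 6.744, Amber 5.367, Teal 4.821, Green 3.734, Silver 4.334.
Rounding down gives 6, 5, 4, 3, 4 = 22 seats, so the divisor must be adjusted.
With modified divisor 440: modified quotas Blue 7.402, Amber 5.891, Teal 5.291, Green 4.098, Silver 4.757.
Rounding down: Blue 7, Amber 5, Teal 5, Green 4, Silver 4 (total 25).
Amber receives 5.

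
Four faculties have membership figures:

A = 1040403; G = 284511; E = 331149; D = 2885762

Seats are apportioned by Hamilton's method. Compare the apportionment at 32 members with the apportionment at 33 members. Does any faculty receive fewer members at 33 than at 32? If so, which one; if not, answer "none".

E

At 32 seats: A 7, G 2, E 3, D 20.
At 33 seats: A 8, G 2, E 2, D 21.
E drops from 3 to 2.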